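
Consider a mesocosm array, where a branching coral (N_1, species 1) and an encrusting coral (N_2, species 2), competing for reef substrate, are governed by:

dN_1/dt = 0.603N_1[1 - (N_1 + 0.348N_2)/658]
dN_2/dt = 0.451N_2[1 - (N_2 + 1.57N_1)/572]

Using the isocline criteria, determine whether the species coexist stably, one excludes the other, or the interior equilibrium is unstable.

species 1 excludes species 2

Compare the nullcline intercepts: K1/α12 = 658/0.348 = 1890 > K2 = 572; K2/α21 = 572/1.57 = 364 < K1 = 658.
Since the inequalities point opposite ways, species 1 can invade but species 2 cannot.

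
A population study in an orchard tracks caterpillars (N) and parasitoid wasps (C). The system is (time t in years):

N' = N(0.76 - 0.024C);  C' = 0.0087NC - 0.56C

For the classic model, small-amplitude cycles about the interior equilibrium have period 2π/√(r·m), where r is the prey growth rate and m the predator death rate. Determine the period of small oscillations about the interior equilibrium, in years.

Here r = 0.76 and m = 0.56, so r·m = 0.426.
ω = √0.426 = 0.652 per year, hence T = 2π/ω ≈ 9.63 years.

T ≈ 9.63 years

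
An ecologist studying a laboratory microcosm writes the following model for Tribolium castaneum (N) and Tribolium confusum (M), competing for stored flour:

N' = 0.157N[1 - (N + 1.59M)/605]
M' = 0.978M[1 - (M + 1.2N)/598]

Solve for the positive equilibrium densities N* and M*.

N* ≈ 381, M* ≈ 141

Setting both brackets to zero gives the nullclines N + 1.59M = 605 and 1.2N + M = 598.
Substituting M = 598 - 1.2N into the first: N(1 - 1.59·1.2) = 605 - 1.59·598.
So N* = -346/-0.908 = 381, and then M* = 598 - 1.2·381 = 141.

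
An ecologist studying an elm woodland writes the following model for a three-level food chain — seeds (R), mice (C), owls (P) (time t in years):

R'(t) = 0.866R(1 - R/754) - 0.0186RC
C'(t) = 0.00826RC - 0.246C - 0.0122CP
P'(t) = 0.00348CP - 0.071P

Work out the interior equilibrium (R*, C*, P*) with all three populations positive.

R* ≈ 424, C* ≈ 20.4, P* ≈ 267

From dP/dt = 0: 0.00348C* = 0.071, so C* = 20.4.
From dR/dt = 0: 0.866(1 - R*/754) = 0.0186·20.4, giving R* = 754·(1 - 0.438) = 424.
From dC/dt = 0: 0.00826·424 - 0.246 = 0.0122P*, so P* = 3.25/0.0122 = 267.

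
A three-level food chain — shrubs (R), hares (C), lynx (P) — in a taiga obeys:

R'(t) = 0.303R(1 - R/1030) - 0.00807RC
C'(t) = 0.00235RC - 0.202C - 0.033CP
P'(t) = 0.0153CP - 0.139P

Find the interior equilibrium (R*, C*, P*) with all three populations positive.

From dP/dt = 0: 0.0153C* = 0.139, so C* = 9.08.
From dR/dt = 0: 0.303(1 - R*/1030) = 0.00807·9.08, giving R* = 1030·(1 - 0.242) = 781.
From dC/dt = 0: 0.00235·781 - 0.202 = 0.033P*, so P* = 1.63/0.033 = 49.5.

R* ≈ 781, C* ≈ 9.08, P* ≈ 49.5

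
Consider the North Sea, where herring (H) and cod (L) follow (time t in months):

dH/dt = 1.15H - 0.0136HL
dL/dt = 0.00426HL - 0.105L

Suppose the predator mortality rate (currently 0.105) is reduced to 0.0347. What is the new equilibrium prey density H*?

At the interior fixed point, setting dL/dt = 0 with L > 0 fixes H* = (predator death rate)/(HL coefficient) — independent of the other coefficients.
With the change, H* = 0.0347/0.00426 = 8.15; it falls from 24.6.

H* ≈ 8.15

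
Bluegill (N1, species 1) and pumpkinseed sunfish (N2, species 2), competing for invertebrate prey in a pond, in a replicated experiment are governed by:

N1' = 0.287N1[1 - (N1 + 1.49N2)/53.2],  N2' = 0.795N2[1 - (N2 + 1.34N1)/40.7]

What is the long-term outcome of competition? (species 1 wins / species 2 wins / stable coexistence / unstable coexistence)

Compare the nullcline intercepts: K1/α12 = 53.2/1.49 = 35.7 < K2 = 40.7; K2/α21 = 40.7/1.34 = 30.4 < K1 = 53.2.
Since both are reversed, neither can invade when rare; the interior point is a saddle.

unstable coexistence (outcome depends on initial conditions)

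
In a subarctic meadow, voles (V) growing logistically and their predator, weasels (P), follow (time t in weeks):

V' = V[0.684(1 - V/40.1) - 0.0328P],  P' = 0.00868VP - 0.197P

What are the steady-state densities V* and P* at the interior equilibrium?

V* ≈ 22.7, P* ≈ 9.05

From dP/dt = 0 with P > 0: 0.00868V* = 0.197, so V* = 22.7.
Substitute into dV/dt = 0: 0.684(1 - 22.7/40.1) = 0.0328P*.
The bracket is 0.434, giving P* = 0.297/0.0328 = 9.05.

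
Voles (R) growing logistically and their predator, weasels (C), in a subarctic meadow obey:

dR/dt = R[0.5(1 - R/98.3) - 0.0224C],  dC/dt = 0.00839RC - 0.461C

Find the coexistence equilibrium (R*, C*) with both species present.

R* ≈ 54.9, C* ≈ 9.84

From dC/dt = 0 with C > 0: 0.00839R* = 0.461, so R* = 54.9.
Substitute into dR/dt = 0: 0.5(1 - 54.9/98.3) = 0.0224C*.
The bracket is 0.441, giving C* = 0.221/0.0224 = 9.84.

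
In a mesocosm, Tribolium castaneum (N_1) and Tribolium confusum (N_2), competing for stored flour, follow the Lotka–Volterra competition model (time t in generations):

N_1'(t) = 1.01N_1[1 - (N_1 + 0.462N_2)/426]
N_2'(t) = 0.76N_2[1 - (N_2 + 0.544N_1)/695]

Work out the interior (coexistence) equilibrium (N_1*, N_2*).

Setting both brackets to zero gives the nullclines N_1 + 0.462N_2 = 426 and 0.544N_1 + N_2 = 695.
Substituting N_2 = 695 - 0.544N_1 into the first: N_1(1 - 0.462·0.544) = 426 - 0.462·695.
So N_1* = 105/0.749 = 140, and then N_2* = 695 - 0.544·140 = 619.

N_1* ≈ 140, N_2* ≈ 619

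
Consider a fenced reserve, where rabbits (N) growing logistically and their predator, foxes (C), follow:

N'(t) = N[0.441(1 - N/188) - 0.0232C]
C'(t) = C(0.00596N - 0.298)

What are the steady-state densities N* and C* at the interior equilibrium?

N* ≈ 50, C* ≈ 14

From dC/dt = 0 with C > 0: 0.00596N* = 0.298, so N* = 50.
Substitute into dN/dt = 0: 0.441(1 - 50/188) = 0.0232C*.
The bracket is 0.734, giving C* = 0.324/0.0232 = 14.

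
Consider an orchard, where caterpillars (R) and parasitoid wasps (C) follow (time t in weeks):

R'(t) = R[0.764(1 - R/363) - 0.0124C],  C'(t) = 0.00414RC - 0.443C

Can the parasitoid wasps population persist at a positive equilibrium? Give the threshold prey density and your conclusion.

Threshold R = 107; K > 107, so yes, the predator persists.

The predator equation gives dC/dt > 0 only when R > 0.443/0.00414 = 107.
Without the predator, R → K = 363. Since 363 > 107, the predator can invade and persist.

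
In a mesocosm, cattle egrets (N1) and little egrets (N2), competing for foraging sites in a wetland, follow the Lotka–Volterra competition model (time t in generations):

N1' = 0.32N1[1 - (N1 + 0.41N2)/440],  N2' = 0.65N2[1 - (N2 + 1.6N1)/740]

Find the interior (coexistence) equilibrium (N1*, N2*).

Setting both brackets to zero gives the nullclines N1 + 0.41N2 = 440 and 1.6N1 + N2 = 740.
Substituting N2 = 740 - 1.6N1 into the first: N1(1 - 0.41·1.6) = 440 - 0.41·740.
So N1* = 137/0.344 = 397, and then N2* = 740 - 1.6·397 = 105.

N1* ≈ 397, N2* ≈ 105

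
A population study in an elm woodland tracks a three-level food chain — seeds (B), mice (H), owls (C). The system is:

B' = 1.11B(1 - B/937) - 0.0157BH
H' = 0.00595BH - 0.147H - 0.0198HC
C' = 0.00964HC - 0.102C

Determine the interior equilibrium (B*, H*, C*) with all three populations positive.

From dC/dt = 0: 0.00964H* = 0.102, so H* = 10.6.
From dB/dt = 0: 1.11(1 - B*/937) = 0.0157·10.6, giving B* = 937·(1 - 0.15) = 797.
From dH/dt = 0: 0.00595·797 - 0.147 = 0.0198C*, so C* = 4.59/0.0198 = 232.

B* ≈ 797, H* ≈ 10.6, C* ≈ 232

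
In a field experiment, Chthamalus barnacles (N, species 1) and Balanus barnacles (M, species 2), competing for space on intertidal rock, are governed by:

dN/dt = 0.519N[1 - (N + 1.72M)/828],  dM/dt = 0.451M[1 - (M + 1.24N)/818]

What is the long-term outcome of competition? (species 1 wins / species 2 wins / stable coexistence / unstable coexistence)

Compare the nullcline intercepts: K1/α12 = 828/1.72 = 481 < K2 = 818; K2/α21 = 818/1.24 = 660 < K1 = 828.
Since both are reversed, neither can invade when rare; the interior point is a saddle.

unstable coexistence (outcome depends on initial conditions)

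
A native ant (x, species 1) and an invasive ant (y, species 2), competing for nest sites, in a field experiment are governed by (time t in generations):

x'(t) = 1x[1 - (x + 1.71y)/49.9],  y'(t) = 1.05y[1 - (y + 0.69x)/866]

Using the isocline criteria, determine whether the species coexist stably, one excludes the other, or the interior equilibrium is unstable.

species 2 excludes species 1

Compare the nullcline intercepts: K1/α12 = 49.9/1.71 = 29.2 < K2 = 866; K2/α21 = 866/0.69 = 1260 > K1 = 49.9.
Since the inequalities point opposite ways, species 2 can invade but species 1 cannot.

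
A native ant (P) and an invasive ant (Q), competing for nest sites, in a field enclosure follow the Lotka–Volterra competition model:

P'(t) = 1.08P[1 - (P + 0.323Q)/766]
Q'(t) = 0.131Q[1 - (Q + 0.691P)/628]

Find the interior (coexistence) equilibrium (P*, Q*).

P* ≈ 725, Q* ≈ 127

Setting both brackets to zero gives the nullclines P + 0.323Q = 766 and 0.691P + Q = 628.
Substituting Q = 628 - 0.691P into the first: P(1 - 0.323·0.691) = 766 - 0.323·628.
So P* = 563/0.777 = 725, and then Q* = 628 - 0.691·725 = 127.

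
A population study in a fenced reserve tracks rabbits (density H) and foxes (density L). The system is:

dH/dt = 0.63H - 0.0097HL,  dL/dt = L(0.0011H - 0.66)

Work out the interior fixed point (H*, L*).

H* ≈ 600, L* ≈ 64.9

Set dL/dt = 0 with L > 0: 0.0011H - 0.66 = 0, so H* = 0.66/0.0011 = 600.
Set dH/dt = 0 with H > 0: 0.63 - 0.0097L = 0, so L* = 0.63/0.0097 = 64.9.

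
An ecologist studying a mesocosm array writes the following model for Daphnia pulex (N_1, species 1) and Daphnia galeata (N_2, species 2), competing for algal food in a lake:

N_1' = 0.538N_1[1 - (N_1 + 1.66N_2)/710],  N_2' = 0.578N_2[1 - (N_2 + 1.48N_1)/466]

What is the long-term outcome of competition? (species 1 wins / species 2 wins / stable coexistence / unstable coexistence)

unstable coexistence (outcome depends on initial conditions)

Compare the nullcline intercepts: K1/α12 = 710/1.66 = 428 < K2 = 466; K2/α21 = 466/1.48 = 315 < K1 = 710.
Since both are reversed, neither can invade when rare; the interior point is a saddle.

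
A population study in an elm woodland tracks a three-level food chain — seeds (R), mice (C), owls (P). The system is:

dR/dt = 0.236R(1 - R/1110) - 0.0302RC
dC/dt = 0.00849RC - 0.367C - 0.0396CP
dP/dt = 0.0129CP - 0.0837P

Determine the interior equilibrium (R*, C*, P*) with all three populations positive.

R* ≈ 188, C* ≈ 6.49, P* ≈ 31.1

From dP/dt = 0: 0.0129C* = 0.0837, so C* = 6.49.
From dR/dt = 0: 0.236(1 - R*/1110) = 0.0302·6.49, giving R* = 1110·(1 - 0.83) = 188.
From dC/dt = 0: 0.00849·188 - 0.367 = 0.0396P*, so P* = 1.23/0.0396 = 31.1.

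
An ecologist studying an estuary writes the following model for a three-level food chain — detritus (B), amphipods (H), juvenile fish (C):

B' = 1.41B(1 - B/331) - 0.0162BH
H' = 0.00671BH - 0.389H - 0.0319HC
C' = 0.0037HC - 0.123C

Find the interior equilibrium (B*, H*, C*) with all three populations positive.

From dC/dt = 0: 0.0037H* = 0.123, so H* = 33.2.
From dB/dt = 0: 1.41(1 - B*/331) = 0.0162·33.2, giving B* = 331·(1 - 0.382) = 205.
From dH/dt = 0: 0.00671·205 - 0.389 = 0.0319C*, so C* = 0.984/0.0319 = 30.8.

B* ≈ 205, H* ≈ 33.2, C* ≈ 30.8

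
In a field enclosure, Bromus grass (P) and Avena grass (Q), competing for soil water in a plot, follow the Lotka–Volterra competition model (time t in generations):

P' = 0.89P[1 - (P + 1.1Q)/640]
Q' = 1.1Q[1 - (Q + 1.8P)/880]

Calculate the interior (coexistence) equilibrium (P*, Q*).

Setting both brackets to zero gives the nullclines P + 1.1Q = 640 and 1.8P + Q = 880.
Substituting Q = 880 - 1.8P into the first: P(1 - 1.1·1.8) = 640 - 1.1·880.
So P* = -328/-0.98 = 335, and then Q* = 880 - 1.8·335 = 278.

P* ≈ 335, Q* ≈ 278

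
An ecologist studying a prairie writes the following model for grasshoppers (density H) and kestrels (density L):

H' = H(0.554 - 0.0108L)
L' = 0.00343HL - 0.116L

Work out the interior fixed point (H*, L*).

H* ≈ 33.8, L* ≈ 51.3

Set dL/dt = 0 with L > 0: 0.00343H - 0.116 = 0, so H* = 0.116/0.00343 = 33.8.
Set dH/dt = 0 with H > 0: 0.554 - 0.0108L = 0, so L* = 0.554/0.0108 = 51.3.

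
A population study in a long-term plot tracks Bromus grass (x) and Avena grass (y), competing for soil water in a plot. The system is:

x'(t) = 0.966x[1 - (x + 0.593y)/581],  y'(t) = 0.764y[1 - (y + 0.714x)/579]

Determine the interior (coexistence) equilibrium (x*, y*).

Setting both brackets to zero gives the nullclines x + 0.593y = 581 and 0.714x + y = 579.
Substituting y = 579 - 0.714x into the first: x(1 - 0.593·0.714) = 581 - 0.593·579.
So x* = 238/0.577 = 412, and then y* = 579 - 0.714·412 = 285.

x* ≈ 412, y* ≈ 285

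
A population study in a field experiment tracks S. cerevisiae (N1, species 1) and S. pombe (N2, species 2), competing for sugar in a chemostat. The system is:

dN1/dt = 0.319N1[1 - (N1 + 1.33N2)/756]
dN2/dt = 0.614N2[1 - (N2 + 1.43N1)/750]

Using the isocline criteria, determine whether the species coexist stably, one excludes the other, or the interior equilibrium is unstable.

Compare the nullcline intercepts: K1/α12 = 756/1.33 = 568 < K2 = 750; K2/α21 = 750/1.43 = 524 < K1 = 756.
Since both are reversed, neither can invade when rare; the interior point is a saddle.

unstable coexistence (outcome depends on initial conditions)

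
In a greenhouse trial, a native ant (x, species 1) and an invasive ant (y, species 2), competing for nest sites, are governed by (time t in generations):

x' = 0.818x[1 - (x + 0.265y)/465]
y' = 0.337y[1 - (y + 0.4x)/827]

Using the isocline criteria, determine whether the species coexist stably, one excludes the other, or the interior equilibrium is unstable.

Compare the nullcline intercepts: K1/α12 = 465/0.265 = 1750 > K2 = 827; K2/α21 = 827/0.4 = 2070 > K1 = 465.
Since both inequalities hold, each species can invade when rare, so the interior equilibrium is stable.

stable coexistence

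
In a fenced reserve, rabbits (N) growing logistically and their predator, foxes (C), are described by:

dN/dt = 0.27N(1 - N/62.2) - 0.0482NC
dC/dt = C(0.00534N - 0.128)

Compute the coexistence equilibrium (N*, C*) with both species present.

N* ≈ 24, C* ≈ 3.44

From dC/dt = 0 with C > 0: 0.00534N* = 0.128, so N* = 24.
Substitute into dN/dt = 0: 0.27(1 - 24/62.2) = 0.0482C*.
The bracket is 0.615, giving C* = 0.166/0.0482 = 3.44.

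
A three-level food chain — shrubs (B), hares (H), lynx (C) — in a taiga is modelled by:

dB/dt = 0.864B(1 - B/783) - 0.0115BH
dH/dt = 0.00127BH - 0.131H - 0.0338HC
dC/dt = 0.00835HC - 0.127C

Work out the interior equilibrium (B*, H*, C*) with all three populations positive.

From dC/dt = 0: 0.00835H* = 0.127, so H* = 15.2.
From dB/dt = 0: 0.864(1 - B*/783) = 0.0115·15.2, giving B* = 783·(1 - 0.202) = 624.
From dH/dt = 0: 0.00127·624 - 0.131 = 0.0338C*, so C* = 0.662/0.0338 = 19.6.

B* ≈ 624, H* ≈ 15.2, C* ≈ 19.6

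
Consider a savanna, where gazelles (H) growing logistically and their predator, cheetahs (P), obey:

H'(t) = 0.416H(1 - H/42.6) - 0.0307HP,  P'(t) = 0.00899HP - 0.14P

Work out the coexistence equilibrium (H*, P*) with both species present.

From dP/dt = 0 with P > 0: 0.00899H* = 0.14, so H* = 15.6.
Substitute into dH/dt = 0: 0.416(1 - 15.6/42.6) = 0.0307P*.
The bracket is 0.634, giving P* = 0.264/0.0307 = 8.6.

H* ≈ 15.6, P* ≈ 8.6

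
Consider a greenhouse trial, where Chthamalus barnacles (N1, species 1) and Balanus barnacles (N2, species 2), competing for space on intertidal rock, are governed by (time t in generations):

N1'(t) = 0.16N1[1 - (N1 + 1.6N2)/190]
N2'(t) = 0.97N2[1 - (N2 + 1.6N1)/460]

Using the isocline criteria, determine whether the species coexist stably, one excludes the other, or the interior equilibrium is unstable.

species 2 excludes species 1

Compare the nullcline intercepts: K1/α12 = 190/1.6 = 119 < K2 = 460; K2/α21 = 460/1.6 = 288 > K1 = 190.
Since the inequalities point opposite ways, species 2 can invade but species 1 cannot.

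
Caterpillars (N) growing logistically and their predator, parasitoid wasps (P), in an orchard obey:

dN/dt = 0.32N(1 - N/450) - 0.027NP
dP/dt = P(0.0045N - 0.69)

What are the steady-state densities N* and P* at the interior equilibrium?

N* ≈ 153, P* ≈ 7.81

From dP/dt = 0 with P > 0: 0.0045N* = 0.69, so N* = 153.
Substitute into dN/dt = 0: 0.32(1 - 153/450) = 0.027P*.
The bracket is 0.659, giving P* = 0.211/0.027 = 7.81.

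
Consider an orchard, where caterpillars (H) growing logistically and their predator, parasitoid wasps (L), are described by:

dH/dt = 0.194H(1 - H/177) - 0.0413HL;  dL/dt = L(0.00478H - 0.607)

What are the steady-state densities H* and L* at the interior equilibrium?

H* ≈ 127, L* ≈ 1.33

From dL/dt = 0 with L > 0: 0.00478H* = 0.607, so H* = 127.
Substitute into dH/dt = 0: 0.194(1 - 127/177) = 0.0413L*.
The bracket is 0.283, giving L* = 0.0548/0.0413 = 1.33.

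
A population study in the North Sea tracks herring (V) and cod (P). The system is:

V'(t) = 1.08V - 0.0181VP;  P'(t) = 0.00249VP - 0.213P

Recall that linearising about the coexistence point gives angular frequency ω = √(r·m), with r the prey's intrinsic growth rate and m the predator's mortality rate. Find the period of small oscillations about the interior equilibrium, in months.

T ≈ 13.1 months

Here r = 1.08 and m = 0.213, so r·m = 0.23.
ω = √0.23 = 0.48 per month, hence T = 2π/ω ≈ 13.1 months.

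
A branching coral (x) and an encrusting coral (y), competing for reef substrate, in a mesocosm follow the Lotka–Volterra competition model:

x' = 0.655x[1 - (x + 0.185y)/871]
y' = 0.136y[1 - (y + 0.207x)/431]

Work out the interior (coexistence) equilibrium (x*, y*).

Setting both brackets to zero gives the nullclines x + 0.185y = 871 and 0.207x + y = 431.
Substituting y = 431 - 0.207x into the first: x(1 - 0.185·0.207) = 871 - 0.185·431.
So x* = 791/0.962 = 823, and then y* = 431 - 0.207·823 = 261.

x* ≈ 823, y* ≈ 261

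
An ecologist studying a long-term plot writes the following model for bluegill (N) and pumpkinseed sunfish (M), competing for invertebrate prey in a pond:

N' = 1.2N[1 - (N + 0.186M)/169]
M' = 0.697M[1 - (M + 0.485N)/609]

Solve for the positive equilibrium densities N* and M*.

N* ≈ 61.3, M* ≈ 579

Setting both brackets to zero gives the nullclines N + 0.186M = 169 and 0.485N + M = 609.
Substituting M = 609 - 0.485N into the first: N(1 - 0.186·0.485) = 169 - 0.186·609.
So N* = 55.7/0.91 = 61.3, and then M* = 609 - 0.485·61.3 = 579.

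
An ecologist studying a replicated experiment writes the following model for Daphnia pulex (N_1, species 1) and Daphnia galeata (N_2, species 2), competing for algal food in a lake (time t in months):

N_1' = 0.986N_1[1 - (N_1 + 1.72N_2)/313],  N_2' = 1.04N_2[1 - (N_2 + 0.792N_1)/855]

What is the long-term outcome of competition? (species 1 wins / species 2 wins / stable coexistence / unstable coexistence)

species 2 excludes species 1

Compare the nullcline intercepts: K1/α12 = 313/1.72 = 182 < K2 = 855; K2/α21 = 855/0.792 = 1080 > K1 = 313.
Since the inequalities point opposite ways, species 2 can invade but species 1 cannot.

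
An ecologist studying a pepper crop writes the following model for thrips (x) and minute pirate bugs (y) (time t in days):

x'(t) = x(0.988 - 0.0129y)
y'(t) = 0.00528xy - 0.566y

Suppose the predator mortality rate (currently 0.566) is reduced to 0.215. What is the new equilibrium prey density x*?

At the interior fixed point, setting dy/dt = 0 with y > 0 fixes x* = (predator death rate)/(xy coefficient) — independent of the other coefficients.
With the change, x* = 0.215/0.00528 = 40.7; it falls from 107.

x* ≈ 40.7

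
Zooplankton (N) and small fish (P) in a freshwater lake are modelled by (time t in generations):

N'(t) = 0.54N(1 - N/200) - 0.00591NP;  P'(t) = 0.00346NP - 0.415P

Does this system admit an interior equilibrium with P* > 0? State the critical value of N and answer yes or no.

The predator equation gives dP/dt > 0 only when N > 0.415/0.00346 = 120.
Without the predator, N → K = 200. Since 200 > 120, the predator can invade and persist.

Threshold N = 120; K > 120, so yes, the predator persists.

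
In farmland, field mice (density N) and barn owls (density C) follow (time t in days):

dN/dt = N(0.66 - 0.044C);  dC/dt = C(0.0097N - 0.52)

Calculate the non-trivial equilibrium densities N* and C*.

Set dC/dt = 0 with C > 0: 0.0097N - 0.52 = 0, so N* = 0.52/0.0097 = 53.6.
Set dN/dt = 0 with N > 0: 0.66 - 0.044C = 0, so C* = 0.66/0.044 = 15.

N* ≈ 53.6, C* ≈ 15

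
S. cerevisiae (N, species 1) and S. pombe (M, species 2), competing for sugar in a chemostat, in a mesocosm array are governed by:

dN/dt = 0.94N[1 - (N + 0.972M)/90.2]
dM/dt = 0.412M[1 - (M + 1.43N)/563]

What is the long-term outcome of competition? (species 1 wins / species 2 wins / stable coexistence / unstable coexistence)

species 2 excludes species 1

Compare the nullcline intercepts: K1/α12 = 90.2/0.972 = 92.8 < K2 = 563; K2/α21 = 563/1.43 = 394 > K1 = 90.2.
Since the inequalities point opposite ways, species 2 can invade but species 1 cannot.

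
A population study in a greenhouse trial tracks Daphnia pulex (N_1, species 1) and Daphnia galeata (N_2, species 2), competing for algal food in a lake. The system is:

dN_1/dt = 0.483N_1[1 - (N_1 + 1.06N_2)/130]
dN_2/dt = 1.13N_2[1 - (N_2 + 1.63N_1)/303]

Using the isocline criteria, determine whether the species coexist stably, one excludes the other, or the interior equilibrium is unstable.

Compare the nullcline intercepts: K1/α12 = 130/1.06 = 123 < K2 = 303; K2/α21 = 303/1.63 = 186 > K1 = 130.
Since the inequalities point opposite ways, species 2 can invade but species 1 cannot.

species 2 excludes species 1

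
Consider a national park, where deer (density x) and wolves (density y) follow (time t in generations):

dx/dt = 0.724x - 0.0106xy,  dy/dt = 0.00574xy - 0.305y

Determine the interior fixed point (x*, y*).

x* ≈ 53.1, y* ≈ 68.3

Set dy/dt = 0 with y > 0: 0.00574x - 0.305 = 0, so x* = 0.305/0.00574 = 53.1.
Set dx/dt = 0 with x > 0: 0.724 - 0.0106y = 0, so y* = 0.724/0.0106 = 68.3.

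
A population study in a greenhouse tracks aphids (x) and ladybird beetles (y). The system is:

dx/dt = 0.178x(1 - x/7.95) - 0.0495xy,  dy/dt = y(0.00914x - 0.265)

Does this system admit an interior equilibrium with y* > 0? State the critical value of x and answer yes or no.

The predator equation gives dy/dt > 0 only when x > 0.265/0.00914 = 29.
Without the predator, x → K = 7.95. Since 7.95 < 29, the predator cannot invade.

Threshold x = 29; K < 29, so no, the predator goes extinct.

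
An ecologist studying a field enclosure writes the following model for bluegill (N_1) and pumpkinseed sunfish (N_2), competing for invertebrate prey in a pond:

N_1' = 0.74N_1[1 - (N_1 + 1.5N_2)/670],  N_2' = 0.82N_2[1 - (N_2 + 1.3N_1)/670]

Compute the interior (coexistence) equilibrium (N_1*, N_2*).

N_1* ≈ 353, N_2* ≈ 212

Setting both brackets to zero gives the nullclines N_1 + 1.5N_2 = 670 and 1.3N_1 + N_2 = 670.
Substituting N_2 = 670 - 1.3N_1 into the first: N_1(1 - 1.5·1.3) = 670 - 1.5·670.
So N_1* = -335/-0.95 = 353, and then N_2* = 670 - 1.3·353 = 212.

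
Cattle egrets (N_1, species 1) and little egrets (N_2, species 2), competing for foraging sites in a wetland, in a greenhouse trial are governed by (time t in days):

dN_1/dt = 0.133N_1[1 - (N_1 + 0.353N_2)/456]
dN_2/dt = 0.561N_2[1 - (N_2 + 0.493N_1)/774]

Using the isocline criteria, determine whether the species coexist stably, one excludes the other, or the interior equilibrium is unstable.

Compare the nullcline intercepts: K1/α12 = 456/0.353 = 1290 > K2 = 774; K2/α21 = 774/0.493 = 1570 > K1 = 456.
Since both inequalities hold, each species can invade when rare, so the interior equilibrium is stable.

stable coexistence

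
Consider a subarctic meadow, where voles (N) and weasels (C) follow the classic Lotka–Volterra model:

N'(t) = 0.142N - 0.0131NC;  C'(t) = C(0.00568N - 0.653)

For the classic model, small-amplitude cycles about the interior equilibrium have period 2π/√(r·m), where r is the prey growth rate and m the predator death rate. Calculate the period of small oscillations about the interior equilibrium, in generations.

T ≈ 20.6 generations

Here r = 0.142 and m = 0.653, so r·m = 0.0927.
ω = √0.0927 = 0.305 per generation, hence T = 2π/ω ≈ 20.6 generations.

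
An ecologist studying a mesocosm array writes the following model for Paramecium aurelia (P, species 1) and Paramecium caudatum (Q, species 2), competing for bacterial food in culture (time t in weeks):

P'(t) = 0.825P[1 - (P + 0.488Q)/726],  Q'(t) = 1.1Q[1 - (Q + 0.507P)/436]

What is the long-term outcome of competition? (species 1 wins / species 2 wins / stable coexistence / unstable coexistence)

Compare the nullcline intercepts: K1/α12 = 726/0.488 = 1490 > K2 = 436; K2/α21 = 436/0.507 = 860 > K1 = 726.
Since both inequalities hold, each species can invade when rare, so the interior equilibrium is stable.

stable coexistence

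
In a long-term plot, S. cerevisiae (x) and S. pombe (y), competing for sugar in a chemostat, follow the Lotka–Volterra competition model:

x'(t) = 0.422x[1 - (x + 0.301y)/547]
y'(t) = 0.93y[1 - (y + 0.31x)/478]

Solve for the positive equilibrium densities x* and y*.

x* ≈ 445, y* ≈ 340

Setting both brackets to zero gives the nullclines x + 0.301y = 547 and 0.31x + y = 478.
Substituting y = 478 - 0.31x into the first: x(1 - 0.301·0.31) = 547 - 0.301·478.
So x* = 403/0.907 = 445, and then y* = 478 - 0.31·445 = 340.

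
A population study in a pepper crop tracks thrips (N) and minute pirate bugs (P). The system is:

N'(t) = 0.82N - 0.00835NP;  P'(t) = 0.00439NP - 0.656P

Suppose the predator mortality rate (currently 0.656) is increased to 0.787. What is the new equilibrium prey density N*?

N* ≈ 179

At the interior fixed point, setting dP/dt = 0 with P > 0 fixes N* = (predator death rate)/(NP coefficient) — independent of the other coefficients.
With the change, N* = 0.787/0.00439 = 179; it rises from 149.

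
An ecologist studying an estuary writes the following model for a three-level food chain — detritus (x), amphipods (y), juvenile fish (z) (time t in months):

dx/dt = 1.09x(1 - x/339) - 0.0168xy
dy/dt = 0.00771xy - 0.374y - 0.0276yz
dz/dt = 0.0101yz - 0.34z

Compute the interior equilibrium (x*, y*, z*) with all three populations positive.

From dz/dt = 0: 0.0101y* = 0.34, so y* = 33.7.
From dx/dt = 0: 1.09(1 - x*/339) = 0.0168·33.7, giving x* = 339·(1 - 0.519) = 163.
From dy/dt = 0: 0.00771·163 - 0.374 = 0.0276z*, so z* = 0.884/0.0276 = 32.

x* ≈ 163, y* ≈ 33.7, z* ≈ 32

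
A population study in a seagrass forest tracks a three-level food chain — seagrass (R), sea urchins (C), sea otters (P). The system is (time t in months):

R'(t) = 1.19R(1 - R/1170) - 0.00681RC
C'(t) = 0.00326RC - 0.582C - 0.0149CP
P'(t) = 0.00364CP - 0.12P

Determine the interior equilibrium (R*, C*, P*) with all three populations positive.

From dP/dt = 0: 0.00364C* = 0.12, so C* = 33.
From dR/dt = 0: 1.19(1 - R*/1170) = 0.00681·33, giving R* = 1170·(1 - 0.189) = 949.
From dC/dt = 0: 0.00326·949 - 0.582 = 0.0149P*, so P* = 2.51/0.0149 = 169.

R* ≈ 949, C* ≈ 33, P* ≈ 169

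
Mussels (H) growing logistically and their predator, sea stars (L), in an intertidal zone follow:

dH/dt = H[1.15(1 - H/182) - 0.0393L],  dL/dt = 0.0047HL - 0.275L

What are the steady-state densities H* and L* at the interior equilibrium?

From dL/dt = 0 with L > 0: 0.0047H* = 0.275, so H* = 58.5.
Substitute into dH/dt = 0: 1.15(1 - 58.5/182) = 0.0393L*.
The bracket is 0.679, giving L* = 0.78/0.0393 = 19.9.

H* ≈ 58.5, L* ≈ 19.9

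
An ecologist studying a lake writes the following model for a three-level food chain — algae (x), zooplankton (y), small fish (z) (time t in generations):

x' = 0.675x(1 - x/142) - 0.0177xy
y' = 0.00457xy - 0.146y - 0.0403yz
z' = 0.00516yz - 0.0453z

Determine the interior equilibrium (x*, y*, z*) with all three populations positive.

From dz/dt = 0: 0.00516y* = 0.0453, so y* = 8.78.
From dx/dt = 0: 0.675(1 - x*/142) = 0.0177·8.78, giving x* = 142·(1 - 0.23) = 109.
From dy/dt = 0: 0.00457·109 - 0.146 = 0.0403z*, so z* = 0.354/0.0403 = 8.77.

x* ≈ 109, y* ≈ 8.78, z* ≈ 8.77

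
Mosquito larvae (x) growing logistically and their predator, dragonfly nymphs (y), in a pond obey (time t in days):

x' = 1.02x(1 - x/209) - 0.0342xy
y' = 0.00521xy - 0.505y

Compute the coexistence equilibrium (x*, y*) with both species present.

x* ≈ 96.9, y* ≈ 16

From dy/dt = 0 with y > 0: 0.00521x* = 0.505, so x* = 96.9.
Substitute into dx/dt = 0: 1.02(1 - 96.9/209) = 0.0342y*.
The bracket is 0.536, giving y* = 0.547/0.0342 = 16.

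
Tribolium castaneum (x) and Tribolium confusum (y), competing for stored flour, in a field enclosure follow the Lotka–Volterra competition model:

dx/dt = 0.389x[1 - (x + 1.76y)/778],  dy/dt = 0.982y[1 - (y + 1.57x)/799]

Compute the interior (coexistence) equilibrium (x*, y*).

x* ≈ 356, y* ≈ 240

Setting both brackets to zero gives the nullclines x + 1.76y = 778 and 1.57x + y = 799.
Substituting y = 799 - 1.57x into the first: x(1 - 1.76·1.57) = 778 - 1.76·799.
So x* = -628/-1.76 = 356, and then y* = 799 - 1.57·356 = 240.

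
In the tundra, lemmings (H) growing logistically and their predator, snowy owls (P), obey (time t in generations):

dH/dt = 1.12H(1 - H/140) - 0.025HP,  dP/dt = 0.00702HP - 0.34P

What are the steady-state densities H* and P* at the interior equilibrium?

From dP/dt = 0 with P > 0: 0.00702H* = 0.34, so H* = 48.4.
Substitute into dH/dt = 0: 1.12(1 - 48.4/140) = 0.025P*.
The bracket is 0.654, giving P* = 0.733/0.025 = 29.3.

H* ≈ 48.4, P* ≈ 29.3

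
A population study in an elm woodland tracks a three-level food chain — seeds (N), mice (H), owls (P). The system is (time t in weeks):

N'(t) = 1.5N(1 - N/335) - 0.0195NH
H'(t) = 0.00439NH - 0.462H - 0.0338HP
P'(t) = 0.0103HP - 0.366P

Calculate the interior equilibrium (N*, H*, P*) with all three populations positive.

From dP/dt = 0: 0.0103H* = 0.366, so H* = 35.5.
From dN/dt = 0: 1.5(1 - N*/335) = 0.0195·35.5, giving N* = 335·(1 - 0.462) = 180.
From dH/dt = 0: 0.00439·180 - 0.462 = 0.0338P*, so P* = 0.329/0.0338 = 9.74.

N* ≈ 180, H* ≈ 35.5, P* ≈ 9.74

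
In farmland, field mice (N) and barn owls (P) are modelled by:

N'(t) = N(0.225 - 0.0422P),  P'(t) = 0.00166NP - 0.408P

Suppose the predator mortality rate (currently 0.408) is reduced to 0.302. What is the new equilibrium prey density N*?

N* ≈ 182

At the interior fixed point, setting dP/dt = 0 with P > 0 fixes N* = (predator death rate)/(NP coefficient) — independent of the other coefficients.
With the change, N* = 0.302/0.00166 = 182; it falls from 246.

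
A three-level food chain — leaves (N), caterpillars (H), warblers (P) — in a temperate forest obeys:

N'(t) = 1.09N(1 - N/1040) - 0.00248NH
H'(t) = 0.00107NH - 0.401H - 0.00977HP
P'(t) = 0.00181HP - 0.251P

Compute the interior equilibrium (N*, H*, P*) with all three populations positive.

From dP/dt = 0: 0.00181H* = 0.251, so H* = 139.
From dN/dt = 0: 1.09(1 - N*/1040) = 0.00248·139, giving N* = 1040·(1 - 0.316) = 712.
From dH/dt = 0: 0.00107·712 - 0.401 = 0.00977P*, so P* = 0.361/0.00977 = 36.9.

N* ≈ 712, H* ≈ 139, P* ≈ 36.9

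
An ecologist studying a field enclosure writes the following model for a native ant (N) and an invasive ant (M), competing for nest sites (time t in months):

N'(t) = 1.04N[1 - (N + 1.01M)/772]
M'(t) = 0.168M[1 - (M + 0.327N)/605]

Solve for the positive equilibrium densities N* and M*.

N* ≈ 240, M* ≈ 526

Setting both brackets to zero gives the nullclines N + 1.01M = 772 and 0.327N + M = 605.
Substituting M = 605 - 0.327N into the first: N(1 - 1.01·0.327) = 772 - 1.01·605.
So N* = 161/0.67 = 240, and then M* = 605 - 0.327·240 = 526.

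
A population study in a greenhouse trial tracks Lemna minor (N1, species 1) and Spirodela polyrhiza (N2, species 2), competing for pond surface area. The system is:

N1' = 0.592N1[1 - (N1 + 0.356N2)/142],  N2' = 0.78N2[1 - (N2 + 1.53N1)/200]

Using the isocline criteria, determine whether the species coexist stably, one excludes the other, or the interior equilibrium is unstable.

species 1 excludes species 2

Compare the nullcline intercepts: K1/α12 = 142/0.356 = 399 > K2 = 200; K2/α21 = 200/1.53 = 131 < K1 = 142.
Since the inequalities point opposite ways, species 1 can invade but species 2 cannot.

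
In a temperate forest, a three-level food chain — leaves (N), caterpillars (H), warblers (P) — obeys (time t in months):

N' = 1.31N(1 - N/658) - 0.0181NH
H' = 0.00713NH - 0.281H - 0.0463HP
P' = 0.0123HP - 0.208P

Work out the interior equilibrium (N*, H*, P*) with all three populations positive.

N* ≈ 504, H* ≈ 16.9, P* ≈ 71.6

From dP/dt = 0: 0.0123H* = 0.208, so H* = 16.9.
From dN/dt = 0: 1.31(1 - N*/658) = 0.0181·16.9, giving N* = 658·(1 - 0.234) = 504.
From dH/dt = 0: 0.00713·504 - 0.281 = 0.0463P*, so P* = 3.31/0.0463 = 71.6.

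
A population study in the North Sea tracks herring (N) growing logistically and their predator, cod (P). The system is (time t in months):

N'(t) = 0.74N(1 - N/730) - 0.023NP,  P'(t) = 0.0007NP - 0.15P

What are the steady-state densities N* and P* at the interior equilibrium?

N* ≈ 214, P* ≈ 22.7

From dP/dt = 0 with P > 0: 0.0007N* = 0.15, so N* = 214.
Substitute into dN/dt = 0: 0.74(1 - 214/730) = 0.023P*.
The bracket is 0.706, giving P* = 0.523/0.023 = 22.7.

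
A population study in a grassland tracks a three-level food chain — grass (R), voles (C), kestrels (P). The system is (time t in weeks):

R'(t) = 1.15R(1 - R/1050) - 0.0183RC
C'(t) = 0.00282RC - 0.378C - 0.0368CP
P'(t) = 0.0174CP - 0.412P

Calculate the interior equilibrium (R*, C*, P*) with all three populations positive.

R* ≈ 654, C* ≈ 23.7, P* ≈ 39.9

From dP/dt = 0: 0.0174C* = 0.412, so C* = 23.7.
From dR/dt = 0: 1.15(1 - R*/1050) = 0.0183·23.7, giving R* = 1050·(1 - 0.377) = 654.
From dC/dt = 0: 0.00282·654 - 0.378 = 0.0368P*, so P* = 1.47/0.0368 = 39.9.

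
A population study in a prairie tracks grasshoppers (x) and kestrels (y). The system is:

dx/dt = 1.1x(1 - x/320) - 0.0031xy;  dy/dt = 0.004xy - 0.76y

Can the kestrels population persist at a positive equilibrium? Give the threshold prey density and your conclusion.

The predator equation gives dy/dt > 0 only when x > 0.76/0.004 = 190.
Without the predator, x → K = 320. Since 320 > 190, the predator can invade and persist.

Threshold x = 190; K > 190, so yes, the predator persists.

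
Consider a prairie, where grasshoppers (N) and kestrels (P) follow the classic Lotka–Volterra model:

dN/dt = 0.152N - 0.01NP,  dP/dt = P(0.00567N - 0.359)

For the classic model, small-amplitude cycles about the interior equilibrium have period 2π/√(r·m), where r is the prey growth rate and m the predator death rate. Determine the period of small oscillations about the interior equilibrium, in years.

Here r = 0.152 and m = 0.359, so r·m = 0.0546.
ω = √0.0546 = 0.234 per year, hence T = 2π/ω ≈ 26.9 years.

T ≈ 26.9 years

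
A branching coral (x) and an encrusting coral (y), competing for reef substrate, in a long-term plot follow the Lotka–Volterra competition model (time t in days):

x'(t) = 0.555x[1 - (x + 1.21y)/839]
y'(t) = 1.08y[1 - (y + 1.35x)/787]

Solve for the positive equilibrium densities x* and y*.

Setting both brackets to zero gives the nullclines x + 1.21y = 839 and 1.35x + y = 787.
Substituting y = 787 - 1.35x into the first: x(1 - 1.21·1.35) = 839 - 1.21·787.
So x* = -113/-0.633 = 179, and then y* = 787 - 1.35·179 = 546.

x* ≈ 179, y* ≈ 546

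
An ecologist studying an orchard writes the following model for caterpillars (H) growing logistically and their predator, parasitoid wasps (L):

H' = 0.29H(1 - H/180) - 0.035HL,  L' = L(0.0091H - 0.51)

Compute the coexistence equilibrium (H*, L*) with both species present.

H* ≈ 56, L* ≈ 5.71

From dL/dt = 0 with L > 0: 0.0091H* = 0.51, so H* = 56.
Substitute into dH/dt = 0: 0.29(1 - 56/180) = 0.035L*.
The bracket is 0.689, giving L* = 0.2/0.035 = 5.71.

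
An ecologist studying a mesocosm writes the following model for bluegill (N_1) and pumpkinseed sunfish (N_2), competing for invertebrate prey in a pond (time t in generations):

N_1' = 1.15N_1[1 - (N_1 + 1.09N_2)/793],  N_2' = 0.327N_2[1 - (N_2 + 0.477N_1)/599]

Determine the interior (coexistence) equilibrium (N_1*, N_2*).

N_1* ≈ 292, N_2* ≈ 460

Setting both brackets to zero gives the nullclines N_1 + 1.09N_2 = 793 and 0.477N_1 + N_2 = 599.
Substituting N_2 = 599 - 0.477N_1 into the first: N_1(1 - 1.09·0.477) = 793 - 1.09·599.
So N_1* = 140/0.48 = 292, and then N_2* = 599 - 0.477·292 = 460.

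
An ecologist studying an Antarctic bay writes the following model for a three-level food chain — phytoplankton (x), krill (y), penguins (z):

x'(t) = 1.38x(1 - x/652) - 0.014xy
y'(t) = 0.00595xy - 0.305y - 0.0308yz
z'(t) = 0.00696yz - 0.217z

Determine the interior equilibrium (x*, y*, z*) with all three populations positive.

x* ≈ 446, y* ≈ 31.2, z* ≈ 76.2

From dz/dt = 0: 0.00696y* = 0.217, so y* = 31.2.
From dx/dt = 0: 1.38(1 - x*/652) = 0.014·31.2, giving x* = 652·(1 - 0.316) = 446.
From dy/dt = 0: 0.00595·446 - 0.305 = 0.0308z*, so z* = 2.35/0.0308 = 76.2.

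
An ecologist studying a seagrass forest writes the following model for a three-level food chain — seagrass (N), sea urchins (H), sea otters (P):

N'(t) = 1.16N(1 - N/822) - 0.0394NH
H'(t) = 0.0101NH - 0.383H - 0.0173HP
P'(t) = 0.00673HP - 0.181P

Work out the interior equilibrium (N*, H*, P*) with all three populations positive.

From dP/dt = 0: 0.00673H* = 0.181, so H* = 26.9.
From dN/dt = 0: 1.16(1 - N*/822) = 0.0394·26.9, giving N* = 822·(1 - 0.913) = 71.1.
From dH/dt = 0: 0.0101·71.1 - 0.383 = 0.0173P*, so P* = 0.335/0.0173 = 19.4.

N* ≈ 71.1, H* ≈ 26.9, P* ≈ 19.4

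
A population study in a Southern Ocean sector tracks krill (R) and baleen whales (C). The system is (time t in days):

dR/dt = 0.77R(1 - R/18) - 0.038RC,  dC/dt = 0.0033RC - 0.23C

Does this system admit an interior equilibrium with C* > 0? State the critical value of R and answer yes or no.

The predator equation gives dC/dt > 0 only when R > 0.23/0.0033 = 69.7.
Without the predator, R → K = 18. Since 18 < 69.7, the predator cannot invade.

Threshold R = 69.7; K < 69.7, so no, the predator goes extinct.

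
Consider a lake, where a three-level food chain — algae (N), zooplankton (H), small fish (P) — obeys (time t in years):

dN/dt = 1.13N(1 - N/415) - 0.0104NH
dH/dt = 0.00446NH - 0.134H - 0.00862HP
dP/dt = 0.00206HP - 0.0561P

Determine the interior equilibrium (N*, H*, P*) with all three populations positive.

From dP/dt = 0: 0.00206H* = 0.0561, so H* = 27.2.
From dN/dt = 0: 1.13(1 - N*/415) = 0.0104·27.2, giving N* = 415·(1 - 0.251) = 311.
From dH/dt = 0: 0.00446·311 - 0.134 = 0.00862P*, so P* = 1.25/0.00862 = 145.

N* ≈ 311, H* ≈ 27.2, P* ≈ 145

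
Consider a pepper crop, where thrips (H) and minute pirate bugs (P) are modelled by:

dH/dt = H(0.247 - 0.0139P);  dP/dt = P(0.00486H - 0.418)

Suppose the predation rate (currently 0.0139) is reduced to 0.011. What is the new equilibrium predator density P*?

P* ≈ 22.5

At the interior fixed point, setting dH/dt = 0 with H > 0 fixes P* = (prey growth rate)/(HP coefficient) — independent of the other coefficients.
With the change, P* = 0.247/0.011 = 22.5; it rises from 17.8.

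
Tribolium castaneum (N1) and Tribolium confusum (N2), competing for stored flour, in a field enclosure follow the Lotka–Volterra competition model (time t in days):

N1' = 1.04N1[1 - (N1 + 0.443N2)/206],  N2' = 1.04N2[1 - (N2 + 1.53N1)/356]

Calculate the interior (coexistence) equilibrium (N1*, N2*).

Setting both brackets to zero gives the nullclines N1 + 0.443N2 = 206 and 1.53N1 + N2 = 356.
Substituting N2 = 356 - 1.53N1 into the first: N1(1 - 0.443·1.53) = 206 - 0.443·356.
So N1* = 48.3/0.322 = 150, and then N2* = 356 - 1.53·150 = 127.

N1* ≈ 150, N2* ≈ 127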